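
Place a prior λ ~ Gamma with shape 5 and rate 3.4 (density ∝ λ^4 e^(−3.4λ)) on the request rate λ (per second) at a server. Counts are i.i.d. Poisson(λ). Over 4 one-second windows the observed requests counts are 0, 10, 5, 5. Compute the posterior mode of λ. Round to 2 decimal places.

λ̂_MAP = 3.24

Σxᵢ = 0+10+5+5 = 20, with n = 4.
Posterior ∝ λ^4e^(−3.4λ) · λ^20e^(−4λ) = λ^24e^(−7.4λ), i.e. Gamma(shape=25, rate=7.4).
The mode of a Gamma(a, b) with a ≥ 1 (shape–rate) is (a−1)/b = 24/7.4 ≈ 3.24.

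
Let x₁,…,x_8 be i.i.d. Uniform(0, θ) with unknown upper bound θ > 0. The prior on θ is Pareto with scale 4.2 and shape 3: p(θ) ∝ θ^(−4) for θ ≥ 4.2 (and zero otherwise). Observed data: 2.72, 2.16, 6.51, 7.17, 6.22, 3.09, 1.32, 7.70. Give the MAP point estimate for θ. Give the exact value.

θ̂_MAP = 7.70

The Uniform(0, θ) likelihood is θ^(−n) for θ ≥ max(xᵢ), zero otherwise. Here max(xᵢ) = 7.70.
Posterior ∝ θ^(−4) · θ^(−8) = θ^(−12) on θ ≥ max(4.2, 7.70) = 7.70.
This density is strictly decreasing in θ, so the posterior mode lies at the lower boundary of the support.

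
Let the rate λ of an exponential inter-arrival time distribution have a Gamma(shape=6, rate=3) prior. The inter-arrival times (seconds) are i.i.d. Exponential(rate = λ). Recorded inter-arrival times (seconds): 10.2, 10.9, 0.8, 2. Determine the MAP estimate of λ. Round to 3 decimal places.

The Exponential(rate=λ) likelihood is ∝ λ^n e^(−λΣtᵢ). Here n = 4 and Σtᵢ = 10.2 + 10.9 + 0.8 + 2 = 23.9.
Posterior ∝ λ^5e^(−3λ) · λ^4e^(−23.9λ) = λ^9e^(−26.9λ), i.e. Gamma(10, 26.9).
Mode = (a−1)/b = 9/26.9 ≈ 0.335.

λ̂_MAP = 0.335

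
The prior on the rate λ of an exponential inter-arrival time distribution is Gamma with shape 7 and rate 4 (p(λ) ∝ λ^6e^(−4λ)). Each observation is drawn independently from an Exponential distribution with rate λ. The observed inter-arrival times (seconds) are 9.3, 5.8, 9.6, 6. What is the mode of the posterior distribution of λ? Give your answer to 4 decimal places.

λ̂_MAP = 0.2882

The Exponential(rate=λ) likelihood is ∝ λ^n e^(−λΣtᵢ). Here n = 4 and Σtᵢ = 9.3 + 5.8 + 9.6 + 6 = 30.7.
Posterior ∝ λ^6e^(−4λ) · λ^4e^(−30.7λ) = λ^10e^(−34.7λ), i.e. Gamma(11, 34.7).
Mode = (a−1)/b = 10/34.7 ≈ 0.2882.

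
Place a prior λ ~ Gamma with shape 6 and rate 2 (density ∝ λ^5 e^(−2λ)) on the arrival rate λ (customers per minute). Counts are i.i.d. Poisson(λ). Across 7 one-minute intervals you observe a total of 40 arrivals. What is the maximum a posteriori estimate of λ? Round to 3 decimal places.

Σxᵢ = 40, n = 7.
Posterior ∝ λ^5e^(−2λ) · λ^40e^(−7λ) = λ^45e^(−9λ), i.e. Gamma(shape=46, rate=9).
The mode of a Gamma(a, b) with a ≥ 1 (shape–rate) is (a−1)/b = 45/9 ≈ 5.000.

λ̂_MAP = 5.000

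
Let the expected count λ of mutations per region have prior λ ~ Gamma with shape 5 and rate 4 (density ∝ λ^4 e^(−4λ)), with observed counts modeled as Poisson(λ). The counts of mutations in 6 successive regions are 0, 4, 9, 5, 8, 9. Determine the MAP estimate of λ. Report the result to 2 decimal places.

λ̂_MAP = 3.90

Σxᵢ = 0+4+9+5+8+9 = 35, with n = 6.
Posterior ∝ λ^4e^(−4λ) · λ^35e^(−6λ) = λ^39e^(−10λ), i.e. Gamma(shape=40, rate=10).
The mode of a Gamma(a, b) with a ≥ 1 (shape–rate) is (a−1)/b = 39/10 ≈ 3.90.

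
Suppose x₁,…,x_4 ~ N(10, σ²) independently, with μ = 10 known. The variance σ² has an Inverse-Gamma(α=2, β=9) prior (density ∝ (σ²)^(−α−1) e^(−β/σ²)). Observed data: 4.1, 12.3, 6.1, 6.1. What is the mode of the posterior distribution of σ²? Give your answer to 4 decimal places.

σ̂²_MAP = 8.8520

Sum of squared deviations about the known mean: SS = (4.1−10)² + (12.3−10)² + (6.1−10)² + (6.1−10)² = 70.52.
The Normal likelihood contributes (σ²)^(−n/2) exp(−SS/(2σ²)), so the posterior is Inverse-Gamma(α + n/2, β + SS/2) = Inverse-Gamma(4, 44.26).
The mode of Inverse-Gamma(a, b) is b/(a+1) = 44.26/5 ≈ 8.8520.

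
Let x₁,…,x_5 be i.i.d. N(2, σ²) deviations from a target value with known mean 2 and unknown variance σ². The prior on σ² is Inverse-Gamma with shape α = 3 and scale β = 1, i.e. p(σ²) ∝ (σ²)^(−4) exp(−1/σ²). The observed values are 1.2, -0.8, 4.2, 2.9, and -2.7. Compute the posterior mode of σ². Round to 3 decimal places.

Sum of squared deviations about the known mean: SS = (1.2−2)² + (-0.8−2)² + (4.2−2)² + (2.9−2)² + (-2.7−2)² = 36.22.
The Normal likelihood contributes (σ²)^(−n/2) exp(−SS/(2σ²)), so the posterior is Inverse-Gamma(α + n/2, β + SS/2) = Inverse-Gamma(5.5, 19.11).
The mode of Inverse-Gamma(a, b) is b/(a+1) = 19.11/6.5 ≈ 2.940.

σ̂²_MAP = 2.940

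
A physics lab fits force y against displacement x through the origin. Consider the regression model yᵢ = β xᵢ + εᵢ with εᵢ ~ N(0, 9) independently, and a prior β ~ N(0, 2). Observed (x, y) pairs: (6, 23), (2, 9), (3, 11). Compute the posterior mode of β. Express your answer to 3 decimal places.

β̂_MAP = 3.533

log p(β | y) = −Σ(yᵢ − βxᵢ)²/(2·9) − β²/(2·2) + const.
Setting the derivative to zero: Σxᵢ(yᵢ − βxᵢ)/9 − β/2 = 0, so β = Σxᵢyᵢ / (Σxᵢ² + σ²/τ²).
Σxᵢyᵢ = 6·23 + 2·9 + 3·11 = 189; Σxᵢ² = 49; σ²/τ² = 4.5.
β̂_MAP = 189 / (49 + 4.5) = 189/53.5 ≈ 3.533.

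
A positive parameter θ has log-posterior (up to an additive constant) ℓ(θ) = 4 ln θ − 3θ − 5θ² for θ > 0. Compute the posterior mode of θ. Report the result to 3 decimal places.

θ̂_MAP = 0.500

ℓ'(θ) = 4/θ − 3 − 10θ. Setting this to zero and multiplying by θ: 10θ² + 3θ − 4 = 0.
θ = (−3 + √(3² + 4·10·4)) / (2·10) = (−3 + √169) / 20 = (−3 + 13)/20 = 1/2.
ℓ''(θ) = −4/θ² − 10 < 0, confirming a maximum.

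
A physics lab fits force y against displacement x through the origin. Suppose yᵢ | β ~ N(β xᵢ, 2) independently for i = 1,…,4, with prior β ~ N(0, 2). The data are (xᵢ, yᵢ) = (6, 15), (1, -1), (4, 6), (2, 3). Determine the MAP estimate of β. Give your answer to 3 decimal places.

β̂_MAP = 2.052

log p(β | y) = −Σ(yᵢ − βxᵢ)²/(2·2) − β²/(2·2) + const.
Setting the derivative to zero: Σxᵢ(yᵢ − βxᵢ)/2 − β/2 = 0, so β = Σxᵢyᵢ / (Σxᵢ² + σ²/τ²).
Σxᵢyᵢ = 6·15 + 1·(-1) + 4·6 + 2·3 = 119; Σxᵢ² = 57; σ²/τ² = 1.
β̂_MAP = 119 / (57 + 1) = 119/58 ≈ 2.052.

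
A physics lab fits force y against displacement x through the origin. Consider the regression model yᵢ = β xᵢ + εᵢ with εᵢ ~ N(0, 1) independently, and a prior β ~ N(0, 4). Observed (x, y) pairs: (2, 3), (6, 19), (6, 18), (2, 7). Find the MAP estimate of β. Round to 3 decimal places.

β̂_MAP = 3.016

log p(β | y) = −Σ(yᵢ − βxᵢ)²/(2·1) − β²/(2·4) + const.
Setting the derivative to zero: Σxᵢ(yᵢ − βxᵢ)/1 − β/4 = 0, so β = Σxᵢyᵢ / (Σxᵢ² + σ²/τ²).
Σxᵢyᵢ = 2·3 + 6·19 + 6·18 + 2·7 = 242; Σxᵢ² = 80; σ²/τ² = 0.25.
β̂_MAP = 242 / (80 + 0.25) = 242/80.25 ≈ 3.016.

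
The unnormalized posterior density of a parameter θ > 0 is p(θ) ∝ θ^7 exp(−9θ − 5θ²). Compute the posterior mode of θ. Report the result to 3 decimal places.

θ̂_MAP = 0.500

ℓ'(θ) = 7/θ − 9 − 10θ. Setting this to zero and multiplying by θ: 10θ² + 9θ − 7 = 0.
θ = (−9 + √(9² + 4·10·7)) / (2·10) = (−9 + √361) / 20 = (−9 + 19)/20 = 1/2.
ℓ''(θ) = −7/θ² − 10 < 0, confirming a maximum.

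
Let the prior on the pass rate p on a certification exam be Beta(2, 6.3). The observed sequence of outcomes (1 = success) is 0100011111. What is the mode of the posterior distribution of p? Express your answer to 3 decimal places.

p̂_MAP = 0.429

Prior: Beta(2, 6.3).
Data: 6 successes in 10 trials (from the sequence). The binomial likelihood contributes p^6(1−p)^4, so the posterior is Beta(2+6, 6.3+4) = Beta(8, 10.3).
For Beta(a, b) with a, b > 1 the mode is (a−1)/(a+b−2) = 7/16.3 ≈ 0.429.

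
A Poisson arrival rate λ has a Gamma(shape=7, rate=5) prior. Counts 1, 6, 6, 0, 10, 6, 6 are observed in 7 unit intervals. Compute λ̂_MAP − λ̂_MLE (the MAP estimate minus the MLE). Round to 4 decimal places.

MAP − MLE = -1.5833

Σxᵢ = 35. Posterior is Gamma(42, 12); MAP = (42−1)/12 = 41/12 ≈ 3.41667.
MLE = x̄ = 35/7 ≈ 5.00000.
Difference = 41/12 − 35/7 = -19/12 ≈ -1.5833.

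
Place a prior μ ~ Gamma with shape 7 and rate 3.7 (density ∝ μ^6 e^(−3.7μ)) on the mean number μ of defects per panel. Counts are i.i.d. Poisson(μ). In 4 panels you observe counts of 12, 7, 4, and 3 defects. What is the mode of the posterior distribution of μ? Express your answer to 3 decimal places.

μ̂_MAP = 4.156

Σxᵢ = 12+7+4+3 = 26, with n = 4.
Posterior ∝ μ^6e^(−3.7μ) · μ^26e^(−4μ) = μ^32e^(−7.7μ), i.e. Gamma(shape=33, rate=7.7).
The mode of a Gamma(a, b) with a ≥ 1 (shape–rate) is (a−1)/b = 32/7.7 ≈ 4.156.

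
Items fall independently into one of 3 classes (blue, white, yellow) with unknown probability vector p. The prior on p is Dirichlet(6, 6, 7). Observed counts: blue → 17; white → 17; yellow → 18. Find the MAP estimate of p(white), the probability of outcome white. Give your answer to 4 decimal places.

MAP estimate of p(white) = 0.3235

The posterior is Dirichlet(αᵢ + nᵢ) = Dirichlet(23, 23, 25).
For a Dirichlet(a₁,…,a_K) with all aᵢ > 1, the mode has j-th component (aⱼ − 1)/(Σaᵢ − K).
Here Σaᵢ = 71 and K = 3, so p(white) = (23 − 1)/(71 − 3) = 22/68 ≈ 0.3235.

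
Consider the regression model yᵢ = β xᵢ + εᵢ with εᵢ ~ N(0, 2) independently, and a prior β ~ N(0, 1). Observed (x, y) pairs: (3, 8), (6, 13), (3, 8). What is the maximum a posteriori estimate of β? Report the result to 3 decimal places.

log p(β | y) = −Σ(yᵢ − βxᵢ)²/(2·2) − β²/(2·1) + const.
Setting the derivative to zero: Σxᵢ(yᵢ − βxᵢ)/2 − β/1 = 0, so β = Σxᵢyᵢ / (Σxᵢ² + σ²/τ²).
Σxᵢyᵢ = 3·8 + 6·13 + 3·8 = 126; Σxᵢ² = 54; σ²/τ² = 2.
β̂_MAP = 126 / (54 + 2) = 126/56 ≈ 2.250.

β̂_MAP = 2.250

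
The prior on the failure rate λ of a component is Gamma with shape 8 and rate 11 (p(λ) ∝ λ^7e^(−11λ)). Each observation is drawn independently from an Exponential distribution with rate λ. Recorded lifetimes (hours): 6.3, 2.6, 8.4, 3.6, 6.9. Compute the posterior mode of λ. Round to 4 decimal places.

The Exponential(rate=λ) likelihood is ∝ λ^n e^(−λΣtᵢ). Here n = 5 and Σtᵢ = 6.3 + 2.6 + 8.4 + 3.6 + 6.9 = 27.8.
Posterior ∝ λ^7e^(−11λ) · λ^5e^(−27.8λ) = λ^12e^(−38.8λ), i.e. Gamma(13, 38.8).
Mode = (a−1)/b = 12/38.8 ≈ 0.3093.

λ̂_MAP = 0.3093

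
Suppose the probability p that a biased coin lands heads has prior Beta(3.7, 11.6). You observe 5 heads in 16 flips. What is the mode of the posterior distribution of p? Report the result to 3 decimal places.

Prior: Beta(3.7, 11.6).
Data: 5 successes in 16 trials. The binomial likelihood contributes p^5(1−p)^11, so the posterior is Beta(3.7+5, 11.6+11) = Beta(8.7, 22.6).
For Beta(a, b) with a, b > 1 the mode is (a−1)/(a+b−2) = 7.7/29.3 ≈ 0.263.

p̂_MAP = 0.263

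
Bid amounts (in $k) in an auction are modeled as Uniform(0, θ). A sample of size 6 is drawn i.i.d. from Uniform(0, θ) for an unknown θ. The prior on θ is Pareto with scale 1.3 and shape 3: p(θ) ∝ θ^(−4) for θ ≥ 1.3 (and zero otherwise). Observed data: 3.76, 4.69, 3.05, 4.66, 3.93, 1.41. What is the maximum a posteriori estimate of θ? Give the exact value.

θ̂_MAP = 4.69

The Uniform(0, θ) likelihood is θ^(−n) for θ ≥ max(xᵢ), zero otherwise. Here max(xᵢ) = 4.69.
Posterior ∝ θ^(−4) · θ^(−6) = θ^(−10) on θ ≥ max(1.3, 4.69) = 4.69.
This density is strictly decreasing in θ, so the posterior mode lies at the lower boundary of the support.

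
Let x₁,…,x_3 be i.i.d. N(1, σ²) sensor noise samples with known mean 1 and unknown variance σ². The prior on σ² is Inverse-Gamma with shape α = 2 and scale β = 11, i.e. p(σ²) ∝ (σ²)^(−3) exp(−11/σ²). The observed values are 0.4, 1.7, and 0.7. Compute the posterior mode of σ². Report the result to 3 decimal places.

Sum of squared deviations about the known mean: SS = (0.4−1)² + (1.7−1)² + (0.7−1)² = 0.94.
The Normal likelihood contributes (σ²)^(−n/2) exp(−SS/(2σ²)), so the posterior is Inverse-Gamma(α + n/2, β + SS/2) = Inverse-Gamma(3.5, 11.47).
The mode of Inverse-Gamma(a, b) is b/(a+1) = 11.47/4.5 ≈ 2.549.

σ̂²_MAP = 2.549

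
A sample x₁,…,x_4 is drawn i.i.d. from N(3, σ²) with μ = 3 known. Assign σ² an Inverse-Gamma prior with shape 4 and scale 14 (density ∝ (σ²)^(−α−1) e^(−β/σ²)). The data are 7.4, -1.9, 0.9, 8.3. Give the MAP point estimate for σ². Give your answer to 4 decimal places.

Sum of squared deviations about the known mean: SS = (7.4−3)² + (-1.9−3)² + (0.9−3)² + (8.3−3)² = 75.87.
The Normal likelihood contributes (σ²)^(−n/2) exp(−SS/(2σ²)), so the posterior is Inverse-Gamma(α + n/2, β + SS/2) = Inverse-Gamma(6, 51.935).
The mode of Inverse-Gamma(a, b) is b/(a+1) = 51.935/7 ≈ 7.4193.

σ̂²_MAP = 7.4193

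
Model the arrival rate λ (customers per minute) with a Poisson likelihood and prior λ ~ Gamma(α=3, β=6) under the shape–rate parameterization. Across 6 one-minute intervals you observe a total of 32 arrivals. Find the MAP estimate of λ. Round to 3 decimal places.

λ̂_MAP = 2.833

Σxᵢ = 32, n = 6.
Posterior ∝ λ^2e^(−6λ) · λ^32e^(−6λ) = λ^34e^(−12λ), i.e. Gamma(shape=35, rate=12).
The mode of a Gamma(a, b) with a ≥ 1 (shape–rate) is (a−1)/b = 34/12 ≈ 2.833.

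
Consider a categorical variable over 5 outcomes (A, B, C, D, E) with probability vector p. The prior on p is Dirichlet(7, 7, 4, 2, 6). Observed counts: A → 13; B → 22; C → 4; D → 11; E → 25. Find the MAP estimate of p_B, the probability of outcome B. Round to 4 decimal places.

The posterior is Dirichlet(αᵢ + nᵢ) = Dirichlet(20, 29, 8, 13, 31).
For a Dirichlet(a₁,…,a_K) with all aᵢ > 1, the mode has j-th component (aⱼ − 1)/(Σaᵢ − K).
Here Σaᵢ = 101 and K = 5, so p_B = (29 − 1)/(101 − 5) = 28/96 ≈ 0.2917.

MAP estimate of p_B = 0.2917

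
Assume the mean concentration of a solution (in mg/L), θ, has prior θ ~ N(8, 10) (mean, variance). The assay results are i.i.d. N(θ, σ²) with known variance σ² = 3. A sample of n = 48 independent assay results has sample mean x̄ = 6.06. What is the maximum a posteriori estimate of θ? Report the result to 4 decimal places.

n = 48, x̄ = 6.06.
For a Normal prior and Normal likelihood with known variance, the posterior is Normal; its mode equals its mean, the precision-weighted average.
Prior precision 1/σ₀² = 1/10 = 0.1; data precision n/σ² = 48/3 = 16.
θ̂ = (0.1·8 + 16·6.06) / (0.1 + 16) = 97.76/16.1 = 4888/805 ≈ 6.0720.

θ̂_MAP = 6.0720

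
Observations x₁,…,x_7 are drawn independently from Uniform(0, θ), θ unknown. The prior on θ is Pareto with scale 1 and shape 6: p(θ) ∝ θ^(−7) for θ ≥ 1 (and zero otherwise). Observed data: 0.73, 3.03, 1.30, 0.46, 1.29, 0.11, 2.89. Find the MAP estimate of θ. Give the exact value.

θ̂_MAP = 3.03

The Uniform(0, θ) likelihood is θ^(−n) for θ ≥ max(xᵢ), zero otherwise. Here max(xᵢ) = 3.03.
Posterior ∝ θ^(−7) · θ^(−7) = θ^(−14) on θ ≥ max(1, 3.03) = 3.03.
This density is strictly decreasing in θ, so the posterior mode lies at the lower boundary of the support.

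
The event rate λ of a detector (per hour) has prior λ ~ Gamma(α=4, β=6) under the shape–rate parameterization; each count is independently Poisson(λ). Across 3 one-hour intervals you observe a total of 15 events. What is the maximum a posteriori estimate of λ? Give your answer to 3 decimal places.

λ̂_MAP = 2.000

Σxᵢ = 15, n = 3.
Posterior ∝ λ^3e^(−6λ) · λ^15e^(−3λ) = λ^18e^(−9λ), i.e. Gamma(shape=19, rate=9).
The mode of a Gamma(a, b) with a ≥ 1 (shape–rate) is (a−1)/b = 18/9 ≈ 2.000.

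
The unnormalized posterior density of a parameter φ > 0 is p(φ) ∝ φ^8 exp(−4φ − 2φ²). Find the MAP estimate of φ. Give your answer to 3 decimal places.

ℓ'(φ) = 8/φ − 4 − 4φ. Setting this to zero and multiplying by φ: 4φ² + 4φ − 8 = 0.
φ = (−4 + √(4² + 4·4·8)) / (2·4) = (−4 + √144) / 8 = (−4 + 12)/8 = 1.
ℓ''(φ) = −8/φ² − 4 < 0, confirming a maximum.

φ̂_MAP = 1.000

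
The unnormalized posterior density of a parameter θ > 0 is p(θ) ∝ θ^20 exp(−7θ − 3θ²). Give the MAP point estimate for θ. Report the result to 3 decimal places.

ℓ'(θ) = 20/θ − 7 − 6θ. Setting this to zero and multiplying by θ: 6θ² + 7θ − 20 = 0.
θ = (−7 + √(7² + 4·6·20)) / (2·6) = (−7 + √529) / 12 = (−7 + 23)/12 = 4/3.
ℓ''(θ) = −20/θ² − 6 < 0, confirming a maximum.

θ̂_MAP = 1.333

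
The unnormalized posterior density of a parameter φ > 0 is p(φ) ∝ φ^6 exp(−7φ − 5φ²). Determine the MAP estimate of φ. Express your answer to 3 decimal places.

ℓ'(φ) = 6/φ − 7 − 10φ. Setting this to zero and multiplying by φ: 10φ² + 7φ − 6 = 0.
φ = (−7 + √(7² + 4·10·6)) / (2·10) = (−7 + √289) / 20 = (−7 + 17)/20 = 1/2.
ℓ''(φ) = −6/φ² − 10 < 0, confirming a maximum.

φ̂_MAP = 0.500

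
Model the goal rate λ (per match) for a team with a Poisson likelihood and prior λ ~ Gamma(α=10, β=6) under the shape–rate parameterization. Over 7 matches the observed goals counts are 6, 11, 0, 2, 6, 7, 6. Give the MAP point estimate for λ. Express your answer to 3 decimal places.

Σxᵢ = 6+11+0+2+6+7+6 = 38, with n = 7.
Posterior ∝ λ^9e^(−6λ) · λ^38e^(−7λ) = λ^47e^(−13λ), i.e. Gamma(shape=48, rate=13).
The mode of a Gamma(a, b) with a ≥ 1 (shape–rate) is (a−1)/b = 47/13 ≈ 3.615.

λ̂_MAP = 3.615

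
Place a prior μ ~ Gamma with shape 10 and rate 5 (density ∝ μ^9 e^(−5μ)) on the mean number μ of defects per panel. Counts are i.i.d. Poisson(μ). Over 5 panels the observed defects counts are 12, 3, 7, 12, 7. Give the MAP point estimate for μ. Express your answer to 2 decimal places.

Σxᵢ = 12+3+7+12+7 = 41, with n = 5.
Posterior ∝ μ^9e^(−5μ) · μ^41e^(−5μ) = μ^50e^(−10μ), i.e. Gamma(shape=51, rate=10).
The mode of a Gamma(a, b) with a ≥ 1 (shape–rate) is (a−1)/b = 50/10 ≈ 5.00.

μ̂_MAP = 5.00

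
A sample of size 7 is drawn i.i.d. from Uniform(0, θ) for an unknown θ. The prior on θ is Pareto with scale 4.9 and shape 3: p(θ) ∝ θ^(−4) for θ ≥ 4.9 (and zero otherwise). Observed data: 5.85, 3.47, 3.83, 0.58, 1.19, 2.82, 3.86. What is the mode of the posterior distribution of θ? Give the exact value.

θ̂_MAP = 5.85

The Uniform(0, θ) likelihood is θ^(−n) for θ ≥ max(xᵢ), zero otherwise. Here max(xᵢ) = 5.85.
Posterior ∝ θ^(−4) · θ^(−7) = θ^(−11) on θ ≥ max(4.9, 5.85) = 5.85.
This density is strictly decreasing in θ, so the posterior mode lies at the lower boundary of the support.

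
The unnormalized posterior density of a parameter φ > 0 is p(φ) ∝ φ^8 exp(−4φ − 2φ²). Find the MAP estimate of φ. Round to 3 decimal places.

φ̂_MAP = 1.000

ℓ'(φ) = 8/φ − 4 − 4φ. Setting this to zero and multiplying by φ: 4φ² + 4φ − 8 = 0.
φ = (−4 + √(4² + 4·4·8)) / (2·4) = (−4 + √144) / 8 = (−4 + 12)/8 = 1.
ℓ''(φ) = −8/φ² − 4 < 0, confirming a maximum.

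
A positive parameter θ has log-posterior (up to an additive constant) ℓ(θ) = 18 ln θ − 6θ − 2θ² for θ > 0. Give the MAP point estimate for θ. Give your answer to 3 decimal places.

θ̂_MAP = 1.500

ℓ'(θ) = 18/θ − 6 − 4θ. Setting this to zero and multiplying by θ: 4θ² + 6θ − 18 = 0.
θ = (−6 + √(6² + 4·4·18)) / (2·4) = (−6 + √324) / 8 = (−6 + 18)/8 = 3/2.
ℓ''(θ) = −18/θ² − 4 < 0, confirming a maximum.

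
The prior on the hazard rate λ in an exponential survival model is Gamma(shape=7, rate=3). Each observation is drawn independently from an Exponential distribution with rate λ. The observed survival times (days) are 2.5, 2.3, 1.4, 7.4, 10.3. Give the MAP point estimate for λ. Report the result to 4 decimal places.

The Exponential(rate=λ) likelihood is ∝ λ^n e^(−λΣtᵢ). Here n = 5 and Σtᵢ = 2.5 + 2.3 + 1.4 + 7.4 + 10.3 = 23.9.
Posterior ∝ λ^6e^(−3λ) · λ^5e^(−23.9λ) = λ^11e^(−26.9λ), i.e. Gamma(12, 26.9).
Mode = (a−1)/b = 11/26.9 ≈ 0.4089.

λ̂_MAP = 0.4089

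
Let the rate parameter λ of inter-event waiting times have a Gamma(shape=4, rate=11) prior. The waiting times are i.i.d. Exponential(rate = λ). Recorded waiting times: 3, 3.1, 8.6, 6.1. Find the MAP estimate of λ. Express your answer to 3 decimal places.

The Exponential(rate=λ) likelihood is ∝ λ^n e^(−λΣtᵢ). Here n = 4 and Σtᵢ = 3 + 3.1 + 8.6 + 6.1 = 20.8.
Posterior ∝ λ^3e^(−11λ) · λ^4e^(−20.8λ) = λ^7e^(−31.8λ), i.e. Gamma(8, 31.8).
Mode = (a−1)/b = 7/31.8 ≈ 0.220.

λ̂_MAP = 0.220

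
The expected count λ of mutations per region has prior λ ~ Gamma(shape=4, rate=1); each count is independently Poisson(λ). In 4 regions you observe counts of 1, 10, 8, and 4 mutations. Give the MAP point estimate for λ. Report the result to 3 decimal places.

Σxᵢ = 1+10+8+4 = 23, with n = 4.
Posterior ∝ λ^3e^(−1λ) · λ^23e^(−4λ) = λ^26e^(−5λ), i.e. Gamma(shape=27, rate=5).
The mode of a Gamma(a, b) with a ≥ 1 (shape–rate) is (a−1)/b = 26/5 ≈ 5.200.

λ̂_MAP = 5.200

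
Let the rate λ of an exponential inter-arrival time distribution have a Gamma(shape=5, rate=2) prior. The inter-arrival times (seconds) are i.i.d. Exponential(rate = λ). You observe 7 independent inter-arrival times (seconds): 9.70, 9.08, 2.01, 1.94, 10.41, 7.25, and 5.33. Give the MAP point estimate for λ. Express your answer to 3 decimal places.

λ̂_MAP = 0.231

The Exponential(rate=λ) likelihood is ∝ λ^n e^(−λΣtᵢ). Here n = 7 and Σtᵢ = 9.70 + 9.08 + 2.01 + 1.94 + 10.41 + 7.25 + 5.33 = 45.72.
Posterior ∝ λ^4e^(−2λ) · λ^7e^(−45.72λ) = λ^11e^(−47.72λ), i.e. Gamma(12, 47.72).
Mode = (a−1)/b = 11/47.72 ≈ 0.231.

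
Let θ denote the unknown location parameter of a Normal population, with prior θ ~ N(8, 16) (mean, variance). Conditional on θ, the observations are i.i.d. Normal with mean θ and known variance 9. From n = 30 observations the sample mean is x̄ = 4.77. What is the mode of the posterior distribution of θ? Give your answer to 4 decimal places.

θ̂_MAP = 4.8294

n = 30, x̄ = 4.77.
For a Normal prior and Normal likelihood with known variance, the posterior is Normal; its mode equals its mean, the precision-weighted average.
Prior precision 1/σ₀² = 1/16 = 0.0625; data precision n/σ² = 30/9 = 10/3.
θ̂ = (0.0625·8 + (10/3)·4.77) / (0.0625 + 10/3) = 16.4/(163/48) = 3936/815 ≈ 4.8294.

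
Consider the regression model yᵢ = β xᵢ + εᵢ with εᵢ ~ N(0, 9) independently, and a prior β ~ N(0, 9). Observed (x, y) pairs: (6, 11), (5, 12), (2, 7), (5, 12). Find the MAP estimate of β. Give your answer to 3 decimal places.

β̂_MAP = 2.198

log p(β | y) = −Σ(yᵢ − βxᵢ)²/(2·9) − β²/(2·9) + const.
Setting the derivative to zero: Σxᵢ(yᵢ − βxᵢ)/9 − β/9 = 0, so β = Σxᵢyᵢ / (Σxᵢ² + σ²/τ²).
Σxᵢyᵢ = 6·11 + 5·12 + 2·7 + 5·12 = 200; Σxᵢ² = 90; σ²/τ² = 1.
β̂_MAP = 200 / (90 + 1) = 200/91 ≈ 2.198.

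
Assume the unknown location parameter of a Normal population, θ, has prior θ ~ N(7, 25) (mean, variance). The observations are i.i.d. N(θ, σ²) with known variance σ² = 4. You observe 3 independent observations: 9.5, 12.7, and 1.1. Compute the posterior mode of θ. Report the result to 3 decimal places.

θ̂_MAP = 7.728

n = 3; x̄ = (9.5 + 12.7 + 1.1)/3 = 23.3/3 = 233/30 ≈ 7.7667.
For a Normal prior and Normal likelihood with known variance, the posterior is Normal; its mode equals its mean, the precision-weighted average.
Prior precision 1/σ₀² = 1/25 = 0.04; data precision n/σ² = 3/4 = 0.75.
θ̂ = (0.04·7 + 0.75·(233/30)) / (0.04 + 0.75) = 6.105/0.79 = 1221/158 ≈ 7.728.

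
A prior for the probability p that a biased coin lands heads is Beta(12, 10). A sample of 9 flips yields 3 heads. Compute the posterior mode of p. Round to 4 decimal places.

p̂_MAP = 0.4828

Prior: Beta(12, 10).
Data: 3 successes in 9 trials. The binomial likelihood contributes p^3(1−p)^6, so the posterior is Beta(12+3, 10+6) = Beta(15, 16).
For Beta(a, b) with a, b > 1 the mode is (a−1)/(a+b−2) = 14/29 ≈ 0.4828.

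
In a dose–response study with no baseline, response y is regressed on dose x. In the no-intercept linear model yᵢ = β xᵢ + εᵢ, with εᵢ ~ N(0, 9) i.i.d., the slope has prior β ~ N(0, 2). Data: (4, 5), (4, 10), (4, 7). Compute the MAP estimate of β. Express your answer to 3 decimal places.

log p(β | y) = −Σ(yᵢ − βxᵢ)²/(2·9) − β²/(2·2) + const.
Setting the derivative to zero: Σxᵢ(yᵢ − βxᵢ)/9 − β/2 = 0, so β = Σxᵢyᵢ / (Σxᵢ² + σ²/τ²).
Σxᵢyᵢ = 4·5 + 4·10 + 4·7 = 88; Σxᵢ² = 48; σ²/τ² = 4.5.
β̂_MAP = 88 / (48 + 4.5) = 88/52.5 ≈ 1.676.

β̂_MAP = 1.676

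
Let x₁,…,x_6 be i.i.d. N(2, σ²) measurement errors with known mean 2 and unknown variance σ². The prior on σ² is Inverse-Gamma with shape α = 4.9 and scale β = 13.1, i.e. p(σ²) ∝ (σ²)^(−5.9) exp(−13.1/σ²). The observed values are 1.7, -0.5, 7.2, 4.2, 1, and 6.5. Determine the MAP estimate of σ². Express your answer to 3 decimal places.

σ̂²_MAP = 4.813

Sum of squared deviations about the known mean: SS = (1.7−2)² + (-0.5−2)² + (7.2−2)² + (4.2−2)² + (1−2)² + (6.5−2)² = 59.47.
The Normal likelihood contributes (σ²)^(−n/2) exp(−SS/(2σ²)), so the posterior is Inverse-Gamma(α + n/2, β + SS/2) = Inverse-Gamma(7.9, 42.835).
The mode of Inverse-Gamma(a, b) is b/(a+1) = 42.835/8.9 ≈ 4.813.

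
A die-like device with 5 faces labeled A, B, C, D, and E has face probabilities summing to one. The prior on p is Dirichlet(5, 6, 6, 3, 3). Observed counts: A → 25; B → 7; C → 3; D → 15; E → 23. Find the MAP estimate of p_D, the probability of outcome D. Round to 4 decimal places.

MAP estimate of p_D = 0.1868

The posterior is Dirichlet(αᵢ + nᵢ) = Dirichlet(30, 13, 9, 18, 26).
For a Dirichlet(a₁,…,a_K) with all aᵢ > 1, the mode has j-th component (aⱼ − 1)/(Σaᵢ − K).
Here Σaᵢ = 96 and K = 5, so p_D = (18 − 1)/(96 − 5) = 17/91 ≈ 0.1868.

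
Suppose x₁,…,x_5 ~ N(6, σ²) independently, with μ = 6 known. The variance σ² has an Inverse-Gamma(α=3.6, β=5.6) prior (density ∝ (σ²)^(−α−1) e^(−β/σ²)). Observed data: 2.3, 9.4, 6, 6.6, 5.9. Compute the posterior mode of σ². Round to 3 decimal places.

Sum of squared deviations about the known mean: SS = (2.3−6)² + (9.4−6)² + (6−6)² + (6.6−6)² + (5.9−6)² = 25.62.
The Normal likelihood contributes (σ²)^(−n/2) exp(−SS/(2σ²)), so the posterior is Inverse-Gamma(α + n/2, β + SS/2) = Inverse-Gamma(6.1, 18.41).
The mode of Inverse-Gamma(a, b) is b/(a+1) = 18.41/7.1 ≈ 2.593.

σ̂²_MAP = 2.593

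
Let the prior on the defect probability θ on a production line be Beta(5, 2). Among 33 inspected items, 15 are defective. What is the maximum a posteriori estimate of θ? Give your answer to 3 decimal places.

Prior: Beta(5, 2).
Data: 15 successes in 33 trials. The binomial likelihood contributes θ^15(1−θ)^18, so the posterior is Beta(5+15, 2+18) = Beta(20, 20).
For Beta(a, b) with a, b > 1 the mode is (a−1)/(a+b−2) = 19/38 ≈ 0.500.

θ̂_MAP = 0.500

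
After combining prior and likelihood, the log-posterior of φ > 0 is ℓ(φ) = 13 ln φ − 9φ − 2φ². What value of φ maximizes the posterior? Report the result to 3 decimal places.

φ̂_MAP = 1.000

ℓ'(φ) = 13/φ − 9 − 4φ. Setting this to zero and multiplying by φ: 4φ² + 9φ − 13 = 0.
φ = (−9 + √(9² + 4·4·13)) / (2·4) = (−9 + √289) / 8 = (−9 + 17)/8 = 1.
ℓ''(φ) = −13/φ² − 4 < 0, confirming a maximum.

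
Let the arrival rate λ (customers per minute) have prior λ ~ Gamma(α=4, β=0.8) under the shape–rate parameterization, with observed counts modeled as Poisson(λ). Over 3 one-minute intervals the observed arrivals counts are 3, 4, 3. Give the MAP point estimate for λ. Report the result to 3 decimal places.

λ̂_MAP = 3.421

Σxᵢ = 3+4+3 = 10, with n = 3.
Posterior ∝ λ^3e^(−0.8λ) · λ^10e^(−3λ) = λ^13e^(−3.8λ), i.e. Gamma(shape=14, rate=3.8).
The mode of a Gamma(a, b) with a ≥ 1 (shape–rate) is (a−1)/b = 13/3.8 ≈ 3.421.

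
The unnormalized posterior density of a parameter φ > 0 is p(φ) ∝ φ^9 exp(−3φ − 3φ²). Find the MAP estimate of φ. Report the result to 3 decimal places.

φ̂_MAP = 1.000

ℓ'(φ) = 9/φ − 3 − 6φ. Setting this to zero and multiplying by φ: 6φ² + 3φ − 9 = 0.
φ = (−3 + √(3² + 4·6·9)) / (2·6) = (−3 + √225) / 12 = (−3 + 15)/12 = 1.
ℓ''(φ) = −9/φ² − 6 < 0, confirming a maximum.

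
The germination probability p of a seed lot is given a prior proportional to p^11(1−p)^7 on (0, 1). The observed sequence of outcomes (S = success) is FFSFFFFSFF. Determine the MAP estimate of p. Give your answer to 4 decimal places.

p̂_MAP = 0.4643

The prior density ∝ p^11(1−p)^7 is the kernel of Beta(12, 8).
Data: 2 successes in 10 trials (from the sequence). The binomial likelihood contributes p^2(1−p)^8, so the posterior is Beta(12+2, 8+8) = Beta(14, 16).
For Beta(a, b) with a, b > 1 the mode is (a−1)/(a+b−2) = 13/28 ≈ 0.4643.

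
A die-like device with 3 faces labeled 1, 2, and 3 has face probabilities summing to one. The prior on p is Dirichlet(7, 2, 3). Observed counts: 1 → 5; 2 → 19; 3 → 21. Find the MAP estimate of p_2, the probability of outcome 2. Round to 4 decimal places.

The posterior is Dirichlet(αᵢ + nᵢ) = Dirichlet(12, 21, 24).
For a Dirichlet(a₁,…,a_K) with all aᵢ > 1, the mode has j-th component (aⱼ − 1)/(Σaᵢ − K).
Here Σaᵢ = 57 and K = 3, so p_2 = (21 − 1)/(57 − 3) = 20/54 ≈ 0.3704.

MAP estimate: 0.3704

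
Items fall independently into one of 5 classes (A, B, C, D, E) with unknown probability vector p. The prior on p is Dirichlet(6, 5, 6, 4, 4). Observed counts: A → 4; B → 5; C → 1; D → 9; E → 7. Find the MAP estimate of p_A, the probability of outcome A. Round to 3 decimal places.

The posterior is Dirichlet(αᵢ + nᵢ) = Dirichlet(10, 10, 7, 13, 11).
For a Dirichlet(a₁,…,a_K) with all aᵢ > 1, the mode has j-th component (aⱼ − 1)/(Σaᵢ − K).
Here Σaᵢ = 51 and K = 5, so p_A = (10 − 1)/(51 − 5) = 9/46 ≈ 0.196.

MAP estimate of p_A = 0.196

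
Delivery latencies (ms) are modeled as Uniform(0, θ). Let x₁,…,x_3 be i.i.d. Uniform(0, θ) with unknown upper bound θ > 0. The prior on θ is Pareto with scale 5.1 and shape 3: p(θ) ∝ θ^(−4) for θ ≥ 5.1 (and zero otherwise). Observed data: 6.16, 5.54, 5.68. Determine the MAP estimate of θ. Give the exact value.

θ̂_MAP = 6.16

The Uniform(0, θ) likelihood is θ^(−n) for θ ≥ max(xᵢ), zero otherwise. Here max(xᵢ) = 6.16.
Posterior ∝ θ^(−4) · θ^(−3) = θ^(−7) on θ ≥ max(5.1, 6.16) = 6.16.
This density is strictly decreasing in θ, so the posterior mode lies at the lower boundary of the support.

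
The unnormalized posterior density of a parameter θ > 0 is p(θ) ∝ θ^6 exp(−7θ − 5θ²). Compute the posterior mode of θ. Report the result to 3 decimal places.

θ̂_MAP = 0.500

ℓ'(θ) = 6/θ − 7 − 10θ. Setting this to zero and multiplying by θ: 10θ² + 7θ − 6 = 0.
θ = (−7 + √(7² + 4·10·6)) / (2·10) = (−7 + √289) / 20 = (−7 + 17)/20 = 1/2.
ℓ''(θ) = −6/θ² − 10 < 0, confirming a maximum.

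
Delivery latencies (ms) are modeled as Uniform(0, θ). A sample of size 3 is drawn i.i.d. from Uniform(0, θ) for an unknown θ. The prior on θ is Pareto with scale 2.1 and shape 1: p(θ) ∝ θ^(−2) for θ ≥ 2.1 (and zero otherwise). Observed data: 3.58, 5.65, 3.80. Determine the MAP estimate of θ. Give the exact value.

The Uniform(0, θ) likelihood is θ^(−n) for θ ≥ max(xᵢ), zero otherwise. Here max(xᵢ) = 5.65.
Posterior ∝ θ^(−2) · θ^(−3) = θ^(−5) on θ ≥ max(2.1, 5.65) = 5.65.
This density is strictly decreasing in θ, so the posterior mode lies at the lower boundary of the support.

θ̂_MAP = 5.65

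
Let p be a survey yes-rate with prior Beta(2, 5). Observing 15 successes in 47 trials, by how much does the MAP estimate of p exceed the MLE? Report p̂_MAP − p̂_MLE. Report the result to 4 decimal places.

MAP − MLE = -0.0115

Posterior is Beta(17, 37); MAP = (17−1)/(54−2) = 16/52 ≈ 0.30769.
MLE ignores the prior: p̂_MLE = k/n = 15/47 ≈ 0.31915.
Difference = 16/52 − 15/47 = -7/611 ≈ -0.0115.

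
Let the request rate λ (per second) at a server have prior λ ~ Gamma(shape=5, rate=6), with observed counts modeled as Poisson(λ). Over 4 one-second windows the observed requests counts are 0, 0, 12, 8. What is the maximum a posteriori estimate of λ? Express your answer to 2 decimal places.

Σxᵢ = 0+0+12+8 = 20, with n = 4.
Posterior ∝ λ^4e^(−6λ) · λ^20e^(−4λ) = λ^24e^(−10λ), i.e. Gamma(shape=25, rate=10).
The mode of a Gamma(a, b) with a ≥ 1 (shape–rate) is (a−1)/b = 24/10 ≈ 2.40.

λ̂_MAP = 2.40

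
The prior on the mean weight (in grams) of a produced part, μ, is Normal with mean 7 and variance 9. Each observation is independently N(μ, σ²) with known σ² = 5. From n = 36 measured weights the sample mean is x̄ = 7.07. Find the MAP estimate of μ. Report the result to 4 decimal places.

μ̂_MAP = 7.0689

n = 36, x̄ = 7.07.
For a Normal prior and Normal likelihood with known variance, the posterior is Normal; its mode equals its mean, the precision-weighted average.
Prior precision 1/σ₀² = 1/9; data precision n/σ² = 36/5 = 7.2.
μ̂ = ((1/9)·7 + 7.2·7.07) / (1/9 + 7.2) = (58142/1125)/(329/45) = 8306/1175 ≈ 7.0689.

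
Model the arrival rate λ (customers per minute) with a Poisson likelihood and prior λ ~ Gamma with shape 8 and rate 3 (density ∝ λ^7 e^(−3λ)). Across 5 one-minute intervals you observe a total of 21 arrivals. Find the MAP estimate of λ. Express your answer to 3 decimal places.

λ̂_MAP = 3.500

Σxᵢ = 21, n = 5.
Posterior ∝ λ^7e^(−3λ) · λ^21e^(−5λ) = λ^28e^(−8λ), i.e. Gamma(shape=29, rate=8).
The mode of a Gamma(a, b) with a ≥ 1 (shape–rate) is (a−1)/b = 28/8 ≈ 3.500.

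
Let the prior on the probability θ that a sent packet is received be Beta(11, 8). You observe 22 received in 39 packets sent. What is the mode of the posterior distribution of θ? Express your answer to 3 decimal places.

Prior: Beta(11, 8).
Data: 22 successes in 39 trials. The binomial likelihood contributes θ^22(1−θ)^17, so the posterior is Beta(11+22, 8+17) = Beta(33, 25).
For Beta(a, b) with a, b > 1 the mode is (a−1)/(a+b−2) = 32/56 ≈ 0.571.

θ̂_MAP = 0.571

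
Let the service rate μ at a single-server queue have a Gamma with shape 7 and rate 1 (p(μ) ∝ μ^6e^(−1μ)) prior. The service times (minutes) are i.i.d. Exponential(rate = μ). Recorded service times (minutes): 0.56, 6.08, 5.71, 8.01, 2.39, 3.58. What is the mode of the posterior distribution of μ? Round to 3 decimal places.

μ̂_MAP = 0.439

The Exponential(rate=μ) likelihood is ∝ μ^n e^(−μΣtᵢ). Here n = 6 and Σtᵢ = 0.56 + 6.08 + 5.71 + 8.01 + 2.39 + 3.58 = 26.33.
Posterior ∝ μ^6e^(−1μ) · μ^6e^(−26.33μ) = μ^12e^(−27.33μ), i.e. Gamma(13, 27.33).
Mode = (a−1)/b = 12/27.33 ≈ 0.439.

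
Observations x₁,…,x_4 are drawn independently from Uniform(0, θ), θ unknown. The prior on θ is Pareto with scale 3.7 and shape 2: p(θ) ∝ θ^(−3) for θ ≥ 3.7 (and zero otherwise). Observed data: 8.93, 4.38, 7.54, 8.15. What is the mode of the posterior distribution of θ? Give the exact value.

θ̂_MAP = 8.93

The Uniform(0, θ) likelihood is θ^(−n) for θ ≥ max(xᵢ), zero otherwise. Here max(xᵢ) = 8.93.
Posterior ∝ θ^(−3) · θ^(−4) = θ^(−7) on θ ≥ max(3.7, 8.93) = 8.93.
This density is strictly decreasing in θ, so the posterior mode lies at the lower boundary of the support.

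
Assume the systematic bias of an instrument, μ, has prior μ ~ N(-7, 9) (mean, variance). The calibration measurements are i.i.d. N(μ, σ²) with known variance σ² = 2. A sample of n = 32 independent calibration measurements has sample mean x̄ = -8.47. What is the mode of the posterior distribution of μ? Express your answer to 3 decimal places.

n = 32, x̄ = -8.47.
For a Normal prior and Normal likelihood with known variance, the posterior is Normal; its mode equals its mean, the precision-weighted average.
Prior precision 1/σ₀² = 1/9; data precision n/σ² = 32/2 = 16.
μ̂ = ((1/9)·(-7) + 16·(-8.47)) / (1/9 + 16) = (-30667/225)/(145/9) = -30667/3625 ≈ -8.460.

μ̂_MAP = -8.460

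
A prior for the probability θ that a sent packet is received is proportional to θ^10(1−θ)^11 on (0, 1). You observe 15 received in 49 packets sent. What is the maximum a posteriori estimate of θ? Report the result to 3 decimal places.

θ̂_MAP = 0.357

The prior density ∝ θ^10(1−θ)^11 is the kernel of Beta(11, 12).
Data: 15 successes in 49 trials. The binomial likelihood contributes θ^15(1−θ)^34, so the posterior is Beta(11+15, 12+34) = Beta(26, 46).
For Beta(a, b) with a, b > 1 the mode is (a−1)/(a+b−2) = 25/70 ≈ 0.357.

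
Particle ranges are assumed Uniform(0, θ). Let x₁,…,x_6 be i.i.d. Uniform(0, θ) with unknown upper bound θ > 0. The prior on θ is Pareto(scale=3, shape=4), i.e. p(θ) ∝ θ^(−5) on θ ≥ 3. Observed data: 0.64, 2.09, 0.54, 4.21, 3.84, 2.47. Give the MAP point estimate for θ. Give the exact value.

The Uniform(0, θ) likelihood is θ^(−n) for θ ≥ max(xᵢ), zero otherwise. Here max(xᵢ) = 4.21.
Posterior ∝ θ^(−5) · θ^(−6) = θ^(−11) on θ ≥ max(3, 4.21) = 4.21.
This density is strictly decreasing in θ, so the posterior mode lies at the lower boundary of the support.

θ̂_MAP = 4.21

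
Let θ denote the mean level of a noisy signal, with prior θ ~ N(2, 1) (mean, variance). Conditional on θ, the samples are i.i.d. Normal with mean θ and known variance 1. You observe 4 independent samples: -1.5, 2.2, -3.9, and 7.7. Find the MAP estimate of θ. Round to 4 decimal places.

n = 4; x̄ = ((-1.5) + 2.2 + (-3.9) + 7.7)/4 = 4.5/4 = 1.125.
For a Normal prior and Normal likelihood with known variance, the posterior is Normal; its mode equals its mean, the precision-weighted average.
Prior precision 1/σ₀² = 1/1 = 1; data precision n/σ² = 4/1 = 4.
θ̂ = (1·2 + 4·1.125) / (1 + 4) = 6.5/5 = 1.3000.

θ̂_MAP = 1.3000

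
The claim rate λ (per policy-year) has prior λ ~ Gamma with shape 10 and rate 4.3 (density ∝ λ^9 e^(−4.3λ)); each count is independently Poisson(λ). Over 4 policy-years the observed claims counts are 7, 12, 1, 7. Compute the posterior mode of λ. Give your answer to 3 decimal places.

Σxᵢ = 7+12+1+7 = 27, with n = 4.
Posterior ∝ λ^9e^(−4.3λ) · λ^27e^(−4λ) = λ^36e^(−8.3λ), i.e. Gamma(shape=37, rate=8.3).
The mode of a Gamma(a, b) with a ≥ 1 (shape–rate) is (a−1)/b = 36/8.3 ≈ 4.337.

λ̂_MAP = 4.337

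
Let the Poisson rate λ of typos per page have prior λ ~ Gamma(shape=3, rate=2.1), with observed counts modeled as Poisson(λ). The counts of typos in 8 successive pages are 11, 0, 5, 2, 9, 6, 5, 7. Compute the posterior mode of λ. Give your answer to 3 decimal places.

λ̂_MAP = 4.653

Σxᵢ = 11+0+5+2+9+6+5+7 = 45, with n = 8.
Posterior ∝ λ^2e^(−2.1λ) · λ^45e^(−8λ) = λ^47e^(−10.1λ), i.e. Gamma(shape=48, rate=10.1).
The mode of a Gamma(a, b) with a ≥ 1 (shape–rate) is (a−1)/b = 47/10.1 ≈ 4.653.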